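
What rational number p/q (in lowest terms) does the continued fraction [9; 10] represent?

Use the convergent recurrence hₖ = aₖ·hₖ₋₁ + hₖ₋₂ (and likewise for the denominators kₖ):
a_0 = 9: 9/1
a_1 = 10: 91/10

91/10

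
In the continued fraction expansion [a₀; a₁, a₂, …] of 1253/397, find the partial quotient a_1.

6

⌊1253/397⌋ = 3, remainder 62
⌊397/62⌋ = 6, remainder 25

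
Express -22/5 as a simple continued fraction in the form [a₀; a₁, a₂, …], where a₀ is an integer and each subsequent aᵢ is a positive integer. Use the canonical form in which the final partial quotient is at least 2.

⌊-22/5⌋ = -5, remainder 3
⌊5/3⌋ = 1, remainder 2
⌊3/2⌋ = 1, remainder 1
⌊2/1⌋ = 2, remainder 0

[-5; 1, 1, 2]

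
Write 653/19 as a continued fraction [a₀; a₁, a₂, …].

653 = 34·19 + 7, so a_0 = 34
19 = 2·7 + 5, so a_1 = 2
7 = 1·5 + 2, so a_2 = 1
5 = 2·2 + 1, so a_3 = 2
2 = 2·1 + 0, so a_4 = 2

[34; 2, 1, 2, 2]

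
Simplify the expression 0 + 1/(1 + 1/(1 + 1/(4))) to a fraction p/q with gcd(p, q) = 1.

5/9

Start with 4.
1 + 1/(4/1) = 1 + 1/4 = 5/4
1 + 1/(5/4) = 1 + 4/5 = 9/5
0 + 1/(9/5) = 0 + 5/9 = 5/9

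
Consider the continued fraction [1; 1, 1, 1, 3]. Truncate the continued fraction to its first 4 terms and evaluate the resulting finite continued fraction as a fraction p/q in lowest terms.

5/3

Compute successive convergents:
a_0 = 1: 1/1
a_1 = 1: 2/1
a_2 = 1: 3/2
a_3 = 1: 5/3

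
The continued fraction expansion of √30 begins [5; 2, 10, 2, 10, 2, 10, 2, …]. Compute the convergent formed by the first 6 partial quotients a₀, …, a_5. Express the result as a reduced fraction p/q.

5291/966

Compute successive convergents:
a_0 = 5: 5/1
a_1 = 2: 11/2
a_2 = 10: 115/21
a_3 = 2: 241/44
a_4 = 10: 2525/461
a_5 = 2: 5291/966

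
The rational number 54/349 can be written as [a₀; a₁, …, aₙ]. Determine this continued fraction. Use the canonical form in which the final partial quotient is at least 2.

Apply division with remainder until the remainder is 0:
⌊54/349⌋ = 0, remainder 54
⌊349/54⌋ = 6, remainder 25
⌊54/25⌋ = 2, remainder 4
⌊25/4⌋ = 6, remainder 1
⌊4/1⌋ = 4, remainder 0

[0; 6, 2, 6, 4]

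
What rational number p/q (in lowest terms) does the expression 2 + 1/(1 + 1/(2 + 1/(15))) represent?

123/46

Start with 15.
2 + 1/(15/1) = 2 + 1/15 = 31/15
1 + 1/(31/15) = 1 + 15/31 = 46/31
2 + 1/(46/31) = 2 + 31/46 = 123/46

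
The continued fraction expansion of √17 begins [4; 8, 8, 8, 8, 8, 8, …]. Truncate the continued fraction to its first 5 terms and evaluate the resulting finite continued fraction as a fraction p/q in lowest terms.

Compute successive convergents:
a_0 = 4: 4/1
a_1 = 8: 33/8
a_2 = 8: 268/65
a_3 = 8: 2177/528
a_4 = 8: 17684/4289

17684/4289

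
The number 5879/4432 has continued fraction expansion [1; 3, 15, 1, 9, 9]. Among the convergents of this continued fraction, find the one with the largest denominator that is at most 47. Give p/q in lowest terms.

61/46

List convergents until the denominator exceeds the bound:
a_0 = 1: 1/1  (≤ bound)
a_1 = 3: 4/3  (≤ bound)
a_2 = 15: 61/46  (≤ bound)
a_3 = 1: 65/49  (> 47, stop)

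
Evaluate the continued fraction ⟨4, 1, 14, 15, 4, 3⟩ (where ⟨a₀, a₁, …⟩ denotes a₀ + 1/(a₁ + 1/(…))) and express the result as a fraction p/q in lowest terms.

a_0 = 4: 4/1
a_1 = 1: 5/1
a_2 = 14: 74/15
a_3 = 15: 1115/226
a_4 = 4: 4534/919
a_5 = 3: 14717/2983

14717/2983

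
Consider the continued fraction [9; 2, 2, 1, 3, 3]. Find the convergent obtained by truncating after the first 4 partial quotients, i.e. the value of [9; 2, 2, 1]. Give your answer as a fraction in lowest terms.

66/7

a_0 = 9: 9/1
a_1 = 2: 19/2
a_2 = 2: 47/5
a_3 = 1: 66/7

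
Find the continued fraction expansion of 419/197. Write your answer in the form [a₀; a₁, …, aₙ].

[2; 7, 1, 7, 3]

419 ÷ 197 → quotient 2, remainder 25
197 ÷ 25 → quotient 7, remainder 22
25 ÷ 22 → quotient 1, remainder 3
22 ÷ 3 → quotient 7, remainder 1
3 ÷ 1 → quotient 3, remainder 0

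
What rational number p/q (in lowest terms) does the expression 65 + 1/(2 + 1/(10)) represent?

1375/21

Use the convergent recurrence hₖ = aₖ·hₖ₋₁ + hₖ₋₂ (and likewise for the denominators kₖ):
a_0 = 65: 65/1
a_1 = 2: 131/2
a_2 = 10: 1375/21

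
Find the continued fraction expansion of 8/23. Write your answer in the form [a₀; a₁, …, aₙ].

[0; 2, 1, 7]

⌊8/23⌋ = 0, remainder 8
⌊23/8⌋ = 2, remainder 7
⌊8/7⌋ = 1, remainder 1
⌊7/1⌋ = 7, remainder 0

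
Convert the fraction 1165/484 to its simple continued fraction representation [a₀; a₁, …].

Run the Euclidean algorithm, recording each quotient:
⌊1165/484⌋ = 2, remainder 197
⌊484/197⌋ = 2, remainder 90
⌊197/90⌋ = 2, remainder 17
⌊90/17⌋ = 5, remainder 5
⌊17/5⌋ = 3, remainder 2
⌊5/2⌋ = 2, remainder 1
⌊2/1⌋ = 2, remainder 0

[2; 2, 2, 5, 3, 2, 2]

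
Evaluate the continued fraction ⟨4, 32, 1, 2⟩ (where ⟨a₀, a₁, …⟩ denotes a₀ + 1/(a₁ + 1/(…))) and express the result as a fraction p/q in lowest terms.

Collapse the nested fraction from the inside out:
Start with 2.
1 + 1/(2/1) = 1 + 1/2 = 3/2
32 + 1/(3/2) = 32 + 2/3 = 98/3
4 + 1/(98/3) = 4 + 3/98 = 395/98

395/98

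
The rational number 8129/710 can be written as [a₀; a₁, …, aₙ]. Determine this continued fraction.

[11; 2, 4, 2, 3, 10]

⌊8129/710⌋ = 11, remainder 319
⌊710/319⌋ = 2, remainder 72
⌊319/72⌋ = 4, remainder 31
⌊72/31⌋ = 2, remainder 10
⌊31/10⌋ = 3, remainder 1
⌊10/1⌋ = 10, remainder 0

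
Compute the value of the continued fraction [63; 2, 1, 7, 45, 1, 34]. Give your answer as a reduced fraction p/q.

Collapse the nested fraction from the inside out:
Start with 34.
1 + 1/(34/1) = 1 + 1/34 = 35/34
45 + 1/(35/34) = 45 + 34/35 = 1609/35
7 + 1/(1609/35) = 7 + 35/1609 = 11298/1609
1 + 1/(11298/1609) = 1 + 1609/11298 = 12907/11298
2 + 1/(12907/11298) = 2 + 11298/12907 = 37112/12907
63 + 1/(37112/12907) = 63 + 12907/37112 = 2350963/37112

2350963/37112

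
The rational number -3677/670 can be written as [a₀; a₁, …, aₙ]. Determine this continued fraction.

[-6; 1, 1, 20, 2, 3, 2]

Repeatedly divide and take the remainder:
-3677 = -6·670 + 343, so a_0 = -6
670 = 1·343 + 327, so a_1 = 1
343 = 1·327 + 16, so a_2 = 1
327 = 20·16 + 7, so a_3 = 20
16 = 2·7 + 2, so a_4 = 2
7 = 3·2 + 1, so a_5 = 3
2 = 2·1 + 0, so a_6 = 2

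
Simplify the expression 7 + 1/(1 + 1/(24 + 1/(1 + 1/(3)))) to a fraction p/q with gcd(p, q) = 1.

Start with 3.
1 + 1/(3/1) = 1 + 1/3 = 4/3
24 + 1/(4/3) = 24 + 3/4 = 99/4
1 + 1/(99/4) = 1 + 4/99 = 103/99
7 + 1/(103/99) = 7 + 99/103 = 820/103

820/103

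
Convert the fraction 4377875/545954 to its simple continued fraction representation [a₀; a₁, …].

[8; 53, 3, 3, 48, 2, 10]

4377875 = 8·545954 + 10243, so a_0 = 8
545954 = 53·10243 + 3075, so a_1 = 53
10243 = 3·3075 + 1018, so a_2 = 3
3075 = 3·1018 + 21, so a_3 = 3
1018 = 48·21 + 10, so a_4 = 48
21 = 2·10 + 1, so a_5 = 2
10 = 10·1 + 0, so a_6 = 10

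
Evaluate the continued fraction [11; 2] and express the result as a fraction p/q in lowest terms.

Work from the innermost term outward:
Start with 2.
11 + 1/(2/1) = 11 + 1/2 = 23/2

23/2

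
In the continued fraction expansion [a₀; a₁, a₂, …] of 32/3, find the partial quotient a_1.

32 ÷ 3 → quotient 10, remainder 2
3 ÷ 2 → quotient 1, remainder 1

1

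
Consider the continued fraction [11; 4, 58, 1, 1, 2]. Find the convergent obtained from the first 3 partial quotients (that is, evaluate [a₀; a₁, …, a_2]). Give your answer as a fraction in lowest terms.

2621/233

Use the convergent recurrence hₖ = aₖ·hₖ₋₁ + hₖ₋₂ (and likewise for the denominators kₖ):
a_0 = 11: 11/1
a_1 = 4: 45/4
a_2 = 58: 2621/233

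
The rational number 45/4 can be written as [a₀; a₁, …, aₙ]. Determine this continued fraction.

[11; 4]

⌊45/4⌋ = 11, remainder 1
⌊4/1⌋ = 4, remainder 0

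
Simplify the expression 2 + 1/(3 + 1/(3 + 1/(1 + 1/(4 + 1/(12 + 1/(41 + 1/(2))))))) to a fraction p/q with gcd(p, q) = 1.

Starting at the tail and folding back:
Start with 2.
41 + 1/(2/1) = 41 + 1/2 = 83/2
12 + 1/(83/2) = 12 + 2/83 = 998/83
4 + 1/(998/83) = 4 + 83/998 = 4075/998
1 + 1/(4075/998) = 1 + 998/4075 = 5073/4075
3 + 1/(5073/4075) = 3 + 4075/5073 = 19294/5073
3 + 1/(19294/5073) = 3 + 5073/19294 = 62955/19294
2 + 1/(62955/19294) = 2 + 19294/62955 = 145204/62955

145204/62955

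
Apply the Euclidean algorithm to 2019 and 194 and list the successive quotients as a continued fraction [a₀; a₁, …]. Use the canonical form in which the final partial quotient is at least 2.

⌊2019/194⌋ = 10, remainder 79
⌊194/79⌋ = 2, remainder 36
⌊79/36⌋ = 2, remainder 7
⌊36/7⌋ = 5, remainder 1
⌊7/1⌋ = 7, remainder 0

[10; 2, 2, 5, 7]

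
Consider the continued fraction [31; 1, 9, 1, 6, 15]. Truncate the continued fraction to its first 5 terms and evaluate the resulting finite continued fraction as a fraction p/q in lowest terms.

2425/76

Start with 6.
1 + 1/(6/1) = 1 + 1/6 = 7/6
9 + 1/(7/6) = 9 + 6/7 = 69/7
1 + 1/(69/7) = 1 + 7/69 = 76/69
31 + 1/(76/69) = 31 + 69/76 = 2425/76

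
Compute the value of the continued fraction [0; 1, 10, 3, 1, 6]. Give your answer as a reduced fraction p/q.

a_0 = 0: 0/1
a_1 = 1: 1/1
a_2 = 10: 10/11
a_3 = 3: 31/34
a_4 = 1: 41/45
a_5 = 6: 277/304

277/304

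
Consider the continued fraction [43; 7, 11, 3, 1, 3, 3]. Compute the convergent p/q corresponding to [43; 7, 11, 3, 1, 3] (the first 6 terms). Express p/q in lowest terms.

Collapse the nested fraction from the inside out:
Start with 3.
1 + 1/(3/1) = 1 + 1/3 = 4/3
3 + 1/(4/3) = 3 + 3/4 = 15/4
11 + 1/(15/4) = 11 + 4/15 = 169/15
7 + 1/(169/15) = 7 + 15/169 = 1198/169
43 + 1/(1198/169) = 43 + 169/1198 = 51683/1198

51683/1198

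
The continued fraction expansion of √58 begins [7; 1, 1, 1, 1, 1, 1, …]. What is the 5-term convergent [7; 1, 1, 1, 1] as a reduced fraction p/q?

38/5

Start with 1.
1 + 1/(1/1) = 1 + 1/1 = 2/1
1 + 1/(2/1) = 1 + 1/2 = 3/2
1 + 1/(3/2) = 1 + 2/3 = 5/3
7 + 1/(5/3) = 7 + 3/5 = 38/5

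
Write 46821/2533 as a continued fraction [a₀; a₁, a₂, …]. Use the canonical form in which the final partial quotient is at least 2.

[18; 2, 15, 1, 1, 7, 2, 2]

Run the Euclidean algorithm, recording each quotient:
46821 ÷ 2533 → quotient 18, remainder 1227
2533 ÷ 1227 → quotient 2, remainder 79
1227 ÷ 79 → quotient 15, remainder 42
79 ÷ 42 → quotient 1, remainder 37
42 ÷ 37 → quotient 1, remainder 5
37 ÷ 5 → quotient 7, remainder 2
5 ÷ 2 → quotient 2, remainder 1
2 ÷ 1 → quotient 2, remainder 0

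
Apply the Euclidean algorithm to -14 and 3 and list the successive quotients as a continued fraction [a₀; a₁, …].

⌊-14/3⌋ = -5, remainder 1
⌊3/1⌋ = 3, remainder 0

[-5; 3]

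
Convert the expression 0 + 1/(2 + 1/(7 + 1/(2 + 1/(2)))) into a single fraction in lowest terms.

37/79

a_0 = 0: 0/1
a_1 = 2: 1/2
a_2 = 7: 7/15
a_3 = 2: 15/32
a_4 = 2: 37/79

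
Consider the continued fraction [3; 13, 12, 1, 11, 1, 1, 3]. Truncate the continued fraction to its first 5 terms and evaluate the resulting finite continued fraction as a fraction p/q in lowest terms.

6236/2027

Use the convergent recurrence hₖ = aₖ·hₖ₋₁ + hₖ₋₂ (and likewise for the denominators kₖ):
a_0 = 3: 3/1
a_1 = 13: 40/13
a_2 = 12: 483/157
a_3 = 1: 523/170
a_4 = 11: 6236/2027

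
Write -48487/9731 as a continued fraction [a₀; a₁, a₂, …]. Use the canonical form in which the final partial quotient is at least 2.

[-5; 57, 1, 11, 1, 12]

⌊-48487/9731⌋ = -5, remainder 168
⌊9731/168⌋ = 57, remainder 155
⌊168/155⌋ = 1, remainder 13
⌊155/13⌋ = 11, remainder 12
⌊13/12⌋ = 1, remainder 1
⌊12/1⌋ = 12, remainder 0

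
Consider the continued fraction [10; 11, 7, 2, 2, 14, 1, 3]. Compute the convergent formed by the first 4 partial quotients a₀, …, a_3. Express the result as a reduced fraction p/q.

a_0 = 10: 10/1
a_1 = 11: 111/11
a_2 = 7: 787/78
a_3 = 2: 1685/167

1685/167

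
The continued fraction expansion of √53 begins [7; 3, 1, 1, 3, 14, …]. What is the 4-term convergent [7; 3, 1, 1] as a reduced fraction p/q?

51/7

Compute successive convergents:
a_0 = 7: 7/1
a_1 = 3: 22/3
a_2 = 1: 29/4
a_3 = 1: 51/7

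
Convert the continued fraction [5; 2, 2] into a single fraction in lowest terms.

27/5

Work from the innermost term outward:
Start with 2.
2 + 1/(2/1) = 2 + 1/2 = 5/2
5 + 1/(5/2) = 5 + 2/5 = 27/5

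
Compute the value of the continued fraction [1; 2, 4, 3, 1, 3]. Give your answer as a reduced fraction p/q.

Build up convergents one term at a time:
a_0 = 1: 1/1
a_1 = 2: 3/2
a_2 = 4: 13/9
a_3 = 3: 42/29
a_4 = 1: 55/38
a_5 = 3: 207/143

207/143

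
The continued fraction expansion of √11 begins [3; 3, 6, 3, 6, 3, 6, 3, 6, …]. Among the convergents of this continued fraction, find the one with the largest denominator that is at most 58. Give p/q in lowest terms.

63/19

List convergents until the denominator exceeds the bound:
a_0 = 3: 3/1  (≤ bound)
a_1 = 3: 10/3  (≤ bound)
a_2 = 6: 63/19  (≤ bound)
a_3 = 3: 199/60  (> 58, stop)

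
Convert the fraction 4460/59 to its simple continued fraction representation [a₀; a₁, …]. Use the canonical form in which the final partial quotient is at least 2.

[75; 1, 1, 2, 5, 2]

⌊4460/59⌋ = 75, remainder 35
⌊59/35⌋ = 1, remainder 24
⌊35/24⌋ = 1, remainder 11
⌊24/11⌋ = 2, remainder 2
⌊11/2⌋ = 5, remainder 1
⌊2/1⌋ = 2, remainder 0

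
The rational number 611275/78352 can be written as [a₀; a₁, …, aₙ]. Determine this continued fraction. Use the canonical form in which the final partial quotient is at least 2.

611275 = 7·78352 + 62811, so a_0 = 7
78352 = 1·62811 + 15541, so a_1 = 1
62811 = 4·15541 + 647, so a_2 = 4
15541 = 24·647 + 13, so a_3 = 24
647 = 49·13 + 10, so a_4 = 49
13 = 1·10 + 3, so a_5 = 1
10 = 3·3 + 1, so a_6 = 3
3 = 3·1 + 0, so a_7 = 3

[7; 1, 4, 24, 49, 1, 3, 3]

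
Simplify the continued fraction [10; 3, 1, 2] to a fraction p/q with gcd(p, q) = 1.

113/11

Start with 2.
1 + 1/(2/1) = 1 + 1/2 = 3/2
3 + 1/(3/2) = 3 + 2/3 = 11/3
10 + 1/(11/3) = 10 + 3/11 = 113/11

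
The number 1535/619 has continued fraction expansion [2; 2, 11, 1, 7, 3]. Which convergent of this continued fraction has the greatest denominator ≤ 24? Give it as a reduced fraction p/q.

List convergents until the denominator exceeds the bound:
a_0 = 2: 2/1  (≤ bound)
a_1 = 2: 5/2  (≤ bound)
a_2 = 11: 57/23  (≤ bound)
a_3 = 1: 62/25  (> 24, stop)

57/23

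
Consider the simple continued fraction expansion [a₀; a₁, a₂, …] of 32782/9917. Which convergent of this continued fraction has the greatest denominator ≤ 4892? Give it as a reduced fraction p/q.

7917/2395

a_0 = 3: 3/1  (≤ bound)
a_1 = 3: 10/3  (≤ bound)
a_2 = 3: 33/10  (≤ bound)
a_3 = 1: 43/13  (≤ bound)
a_4 = 2: 119/36  (≤ bound)
a_5 = 9: 1114/337  (≤ bound)
a_6 = 7: 7917/2395  (≤ bound)
a_7 = 4: 32782/9917  (> 4892, stop)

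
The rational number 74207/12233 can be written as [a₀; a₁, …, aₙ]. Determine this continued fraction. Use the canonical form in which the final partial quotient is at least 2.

[6; 15, 8, 3, 1, 11, 2]

Apply division with remainder until the remainder is 0:
⌊74207/12233⌋ = 6, remainder 809
⌊12233/809⌋ = 15, remainder 98
⌊809/98⌋ = 8, remainder 25
⌊98/25⌋ = 3, remainder 23
⌊25/23⌋ = 1, remainder 2
⌊23/2⌋ = 11, remainder 1
⌊2/1⌋ = 2, remainder 0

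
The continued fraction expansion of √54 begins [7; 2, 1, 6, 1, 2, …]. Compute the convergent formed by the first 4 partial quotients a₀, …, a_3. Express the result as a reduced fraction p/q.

147/20

Starting at the tail and folding back:
Start with 6.
1 + 1/(6/1) = 1 + 1/6 = 7/6
2 + 1/(7/6) = 2 + 6/7 = 20/7
7 + 1/(20/7) = 7 + 7/20 = 147/20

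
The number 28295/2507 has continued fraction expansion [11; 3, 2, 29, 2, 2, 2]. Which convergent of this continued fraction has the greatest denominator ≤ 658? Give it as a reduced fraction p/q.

a_0 = 11: 11/1  (≤ bound)
a_1 = 3: 34/3  (≤ bound)
a_2 = 2: 79/7  (≤ bound)
a_3 = 29: 2325/206  (≤ bound)
a_4 = 2: 4729/419  (≤ bound)
a_5 = 2: 11783/1044  (> 658, stop)

4729/419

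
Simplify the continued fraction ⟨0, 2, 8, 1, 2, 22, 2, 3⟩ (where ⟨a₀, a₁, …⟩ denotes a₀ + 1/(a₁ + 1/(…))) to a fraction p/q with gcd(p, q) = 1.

4145/8768

Compute successive convergents:
a_0 = 0: 0/1
a_1 = 2: 1/2
a_2 = 8: 8/17
a_3 = 1: 9/19
a_4 = 2: 26/55
a_5 = 22: 581/1229
a_6 = 2: 1188/2513
a_7 = 3: 4145/8768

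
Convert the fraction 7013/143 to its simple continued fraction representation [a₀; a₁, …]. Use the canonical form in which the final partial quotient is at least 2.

Apply division with remainder until the remainder is 0:
7013 ÷ 143 → quotient 49, remainder 6
143 ÷ 6 → quotient 23, remainder 5
6 ÷ 5 → quotient 1, remainder 1
5 ÷ 1 → quotient 5, remainder 0

[49; 23, 1, 5]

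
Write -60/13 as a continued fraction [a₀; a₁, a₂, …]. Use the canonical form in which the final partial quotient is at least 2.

[-5; 2, 1, 1, 2]

Apply division with remainder until the remainder is 0:
⌊-60/13⌋ = -5, remainder 5
⌊13/5⌋ = 2, remainder 3
⌊5/3⌋ = 1, remainder 2
⌊3/2⌋ = 1, remainder 1
⌊2/1⌋ = 2, remainder 0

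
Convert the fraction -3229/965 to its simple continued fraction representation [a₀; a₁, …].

[-4; 1, 1, 1, 8, 37]

-3229 ÷ 965 → quotient -4, remainder 631
965 ÷ 631 → quotient 1, remainder 334
631 ÷ 334 → quotient 1, remainder 297
334 ÷ 297 → quotient 1, remainder 37
297 ÷ 37 → quotient 8, remainder 1
37 ÷ 1 → quotient 37, remainder 0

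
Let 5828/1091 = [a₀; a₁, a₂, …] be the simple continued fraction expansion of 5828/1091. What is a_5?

5828 = 5·1091 + 373, so a_0 = 5
1091 = 2·373 + 345, so a_1 = 2
373 = 1·345 + 28, so a_2 = 1
345 = 12·28 + 9, so a_3 = 12
28 = 3·9 + 1, so a_4 = 3
9 = 9·1 + 0, so a_5 = 9

9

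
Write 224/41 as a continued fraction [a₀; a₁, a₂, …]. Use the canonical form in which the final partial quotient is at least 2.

[5; 2, 6, 3]

⌊224/41⌋ = 5, remainder 19
⌊41/19⌋ = 2, remainder 3
⌊19/3⌋ = 6, remainder 1
⌊3/1⌋ = 3, remainder 0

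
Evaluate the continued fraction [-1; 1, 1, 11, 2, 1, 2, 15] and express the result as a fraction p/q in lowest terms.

-1399/2921

Work from the innermost term outward:
Start with 15.
2 + 1/(15/1) = 2 + 1/15 = 31/15
1 + 1/(31/15) = 1 + 15/31 = 46/31
2 + 1/(46/31) = 2 + 31/46 = 123/46
11 + 1/(123/46) = 11 + 46/123 = 1399/123
1 + 1/(1399/123) = 1 + 123/1399 = 1522/1399
1 + 1/(1522/1399) = 1 + 1399/1522 = 2921/1522
-1 + 1/(2921/1522) = -1 + 1522/2921 = -1399/2921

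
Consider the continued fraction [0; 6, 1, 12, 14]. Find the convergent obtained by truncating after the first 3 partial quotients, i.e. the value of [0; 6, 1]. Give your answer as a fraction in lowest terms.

Starting at the tail and folding back:
Start with 1.
6 + 1/(1/1) = 6 + 1/1 = 7/1
0 + 1/(7/1) = 0 + 1/7 = 1/7

1/7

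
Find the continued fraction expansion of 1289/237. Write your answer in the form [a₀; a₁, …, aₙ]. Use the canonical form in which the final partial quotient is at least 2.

Apply division with remainder until the remainder is 0:
⌊1289/237⌋ = 5, remainder 104
⌊237/104⌋ = 2, remainder 29
⌊104/29⌋ = 3, remainder 17
⌊29/17⌋ = 1, remainder 12
⌊17/12⌋ = 1, remainder 5
⌊12/5⌋ = 2, remainder 2
⌊5/2⌋ = 2, remainder 1
⌊2/1⌋ = 2, remainder 0

[5; 2, 3, 1, 1, 2, 2, 2]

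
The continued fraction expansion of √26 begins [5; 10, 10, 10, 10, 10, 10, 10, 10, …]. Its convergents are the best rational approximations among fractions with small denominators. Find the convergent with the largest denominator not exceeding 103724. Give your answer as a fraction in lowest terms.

52525/10301

a_0 = 5: 5/1  (≤ bound)
a_1 = 10: 51/10  (≤ bound)
a_2 = 10: 515/101  (≤ bound)
a_3 = 10: 5201/1020  (≤ bound)
a_4 = 10: 52525/10301  (≤ bound)
a_5 = 10: 530451/104030  (> 103724, stop)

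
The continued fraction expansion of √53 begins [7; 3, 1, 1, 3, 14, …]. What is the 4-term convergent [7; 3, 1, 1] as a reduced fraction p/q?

51/7

Collapse the nested fraction from the inside out:
Start with 1.
1 + 1/(1/1) = 1 + 1/1 = 2/1
3 + 1/(2/1) = 3 + 1/2 = 7/2
7 + 1/(7/2) = 7 + 2/7 = 51/7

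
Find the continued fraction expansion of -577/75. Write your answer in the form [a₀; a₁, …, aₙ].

[-8; 3, 3, 1, 5]

-577 ÷ 75 → quotient -8, remainder 23
75 ÷ 23 → quotient 3, remainder 6
23 ÷ 6 → quotient 3, remainder 5
6 ÷ 5 → quotient 1, remainder 1
5 ÷ 1 → quotient 5, remainder 0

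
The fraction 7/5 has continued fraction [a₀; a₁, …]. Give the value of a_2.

2

Run the Euclidean algorithm, recording each quotient:
⌊7/5⌋ = 1, remainder 2
⌊5/2⌋ = 2, remainder 1
⌊2/1⌋ = 2, remainder 0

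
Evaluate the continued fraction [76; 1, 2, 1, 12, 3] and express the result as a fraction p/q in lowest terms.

12049/157

Build up convergents one term at a time:
a_0 = 76: 76/1
a_1 = 1: 77/1
a_2 = 2: 230/3
a_3 = 1: 307/4
a_4 = 12: 3914/51
a_5 = 3: 12049/157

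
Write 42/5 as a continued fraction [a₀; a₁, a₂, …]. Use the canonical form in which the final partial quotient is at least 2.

⌊42/5⌋ = 8, remainder 2
⌊5/2⌋ = 2, remainder 1
⌊2/1⌋ = 2, remainder 0

[8; 2, 2]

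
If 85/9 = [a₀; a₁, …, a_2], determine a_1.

2

Repeatedly divide and take the remainder:
85 = 9·9 + 4, so a_0 = 9
9 = 2·4 + 1, so a_1 = 2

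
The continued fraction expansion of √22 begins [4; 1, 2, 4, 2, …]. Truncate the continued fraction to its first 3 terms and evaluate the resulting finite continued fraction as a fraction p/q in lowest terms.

14/3

a_0 = 4: 4/1
a_1 = 1: 5/1
a_2 = 2: 14/3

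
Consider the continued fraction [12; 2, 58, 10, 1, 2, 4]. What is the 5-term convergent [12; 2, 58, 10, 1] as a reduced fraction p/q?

16107/1289

a_0 = 12: 12/1
a_1 = 2: 25/2
a_2 = 58: 1462/117
a_3 = 10: 14645/1172
a_4 = 1: 16107/1289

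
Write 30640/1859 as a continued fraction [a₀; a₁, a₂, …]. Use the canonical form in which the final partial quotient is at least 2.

⌊30640/1859⌋ = 16, remainder 896
⌊1859/896⌋ = 2, remainder 67
⌊896/67⌋ = 13, remainder 25
⌊67/25⌋ = 2, remainder 17
⌊25/17⌋ = 1, remainder 8
⌊17/8⌋ = 2, remainder 1
⌊8/1⌋ = 8, remainder 0

[16; 2, 13, 2, 1, 2, 8]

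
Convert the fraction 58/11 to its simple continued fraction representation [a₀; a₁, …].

⌊58/11⌋ = 5, remainder 3
⌊11/3⌋ = 3, remainder 2
⌊3/2⌋ = 1, remainder 1
⌊2/1⌋ = 2, remainder 0

[5; 3, 1, 2]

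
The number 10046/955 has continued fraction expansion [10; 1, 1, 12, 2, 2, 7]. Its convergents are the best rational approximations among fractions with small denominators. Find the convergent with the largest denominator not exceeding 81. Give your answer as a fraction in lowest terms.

List convergents until the denominator exceeds the bound:
a_0 = 10: 10/1  (≤ bound)
a_1 = 1: 11/1  (≤ bound)
a_2 = 1: 21/2  (≤ bound)
a_3 = 12: 263/25  (≤ bound)
a_4 = 2: 547/52  (≤ bound)
a_5 = 2: 1357/129  (> 81, stop)

547/52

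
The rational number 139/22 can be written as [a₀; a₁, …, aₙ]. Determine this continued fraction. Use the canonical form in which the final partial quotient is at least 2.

[6; 3, 7]

⌊139/22⌋ = 6, remainder 7
⌊22/7⌋ = 3, remainder 1
⌊7/1⌋ = 7, remainder 0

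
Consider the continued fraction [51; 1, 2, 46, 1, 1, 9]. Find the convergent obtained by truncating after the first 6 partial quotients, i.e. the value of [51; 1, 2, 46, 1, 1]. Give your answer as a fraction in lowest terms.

Compute successive convergents:
a_0 = 51: 51/1
a_1 = 1: 52/1
a_2 = 2: 155/3
a_3 = 46: 7182/139
a_4 = 1: 7337/142
a_5 = 1: 14519/281

14519/281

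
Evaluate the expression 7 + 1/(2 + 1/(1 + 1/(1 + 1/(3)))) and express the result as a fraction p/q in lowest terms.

133/18

Use the convergent recurrence hₖ = aₖ·hₖ₋₁ + hₖ₋₂ (and likewise for the denominators kₖ):
a_0 = 7: 7/1
a_1 = 2: 15/2
a_2 = 1: 22/3
a_3 = 1: 37/5
a_4 = 3: 133/18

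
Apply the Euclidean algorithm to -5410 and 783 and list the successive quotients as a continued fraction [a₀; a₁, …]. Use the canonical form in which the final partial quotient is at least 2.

⌊-5410/783⌋ = -7, remainder 71
⌊783/71⌋ = 11, remainder 2
⌊71/2⌋ = 35, remainder 1
⌊2/1⌋ = 2, remainder 0

[-7; 11, 35, 2]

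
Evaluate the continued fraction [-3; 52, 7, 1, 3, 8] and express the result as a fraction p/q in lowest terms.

Start with 8.
3 + 1/(8/1) = 3 + 1/8 = 25/8
1 + 1/(25/8) = 1 + 8/25 = 33/25
7 + 1/(33/25) = 7 + 25/33 = 256/33
52 + 1/(256/33) = 52 + 33/256 = 13345/256
-3 + 1/(13345/256) = -3 + 256/13345 = -39779/13345

-39779/13345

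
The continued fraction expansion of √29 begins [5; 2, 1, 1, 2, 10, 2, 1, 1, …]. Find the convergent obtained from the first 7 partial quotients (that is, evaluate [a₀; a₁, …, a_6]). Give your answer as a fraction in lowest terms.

Use the convergent recurrence hₖ = aₖ·hₖ₋₁ + hₖ₋₂ (and likewise for the denominators kₖ):
a_0 = 5: 5/1
a_1 = 2: 11/2
a_2 = 1: 16/3
a_3 = 1: 27/5
a_4 = 2: 70/13
a_5 = 10: 727/135
a_6 = 2: 1524/283

1524/283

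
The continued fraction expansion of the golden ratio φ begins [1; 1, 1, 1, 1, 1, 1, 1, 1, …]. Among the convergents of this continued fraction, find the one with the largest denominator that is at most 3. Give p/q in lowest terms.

5/3

a_0 = 1: 1/1  (≤ bound)
a_1 = 1: 2/1  (≤ bound)
a_2 = 1: 3/2  (≤ bound)
a_3 = 1: 5/3  (≤ bound)
a_4 = 1: 8/5  (> 3, stop)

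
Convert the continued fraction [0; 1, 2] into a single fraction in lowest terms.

a_0 = 0: 0/1
a_1 = 1: 1/1
a_2 = 2: 2/3

2/3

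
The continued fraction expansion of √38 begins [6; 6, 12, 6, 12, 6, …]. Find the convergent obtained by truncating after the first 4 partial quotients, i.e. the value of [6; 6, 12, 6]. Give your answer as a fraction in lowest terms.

2737/444

Use the convergent recurrence hₖ = aₖ·hₖ₋₁ + hₖ₋₂ (and likewise for the denominators kₖ):
a_0 = 6: 6/1
a_1 = 6: 37/6
a_2 = 12: 450/73
a_3 = 6: 2737/444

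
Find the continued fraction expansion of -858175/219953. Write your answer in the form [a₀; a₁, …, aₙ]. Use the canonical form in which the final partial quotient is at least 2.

[-4; 10, 6, 25, 1, 3, 2, 15]

Run the Euclidean algorithm, recording each quotient:
-858175 = -4·219953 + 21637, so a_0 = -4
219953 = 10·21637 + 3583, so a_1 = 10
21637 = 6·3583 + 139, so a_2 = 6
3583 = 25·139 + 108, so a_3 = 25
139 = 1·108 + 31, so a_4 = 1
108 = 3·31 + 15, so a_5 = 3
31 = 2·15 + 1, so a_6 = 2
15 = 15·1 + 0, so a_7 = 15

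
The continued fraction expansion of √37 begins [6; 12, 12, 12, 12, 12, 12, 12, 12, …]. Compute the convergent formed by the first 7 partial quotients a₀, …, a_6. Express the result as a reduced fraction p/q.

Use the convergent recurrence hₖ = aₖ·hₖ₋₁ + hₖ₋₂ (and likewise for the denominators kₖ):
a_0 = 6: 6/1
a_1 = 12: 73/12
a_2 = 12: 882/145
a_3 = 12: 10657/1752
a_4 = 12: 128766/21169
a_5 = 12: 1555849/255780
a_6 = 12: 18798954/3090529

18798954/3090529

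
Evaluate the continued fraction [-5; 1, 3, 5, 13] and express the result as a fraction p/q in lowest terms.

Start with 13.
5 + 1/(13/1) = 5 + 1/13 = 66/13
3 + 1/(66/13) = 3 + 13/66 = 211/66
1 + 1/(211/66) = 1 + 66/211 = 277/211
-5 + 1/(277/211) = -5 + 211/277 = -1174/277

-1174/277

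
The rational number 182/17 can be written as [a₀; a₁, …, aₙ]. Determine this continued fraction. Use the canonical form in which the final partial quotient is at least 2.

[10; 1, 2, 2, 2]

Run the Euclidean algorithm, recording each quotient:
⌊182/17⌋ = 10, remainder 12
⌊17/12⌋ = 1, remainder 5
⌊12/5⌋ = 2, remainder 2
⌊5/2⌋ = 2, remainder 1
⌊2/1⌋ = 2, remainder 0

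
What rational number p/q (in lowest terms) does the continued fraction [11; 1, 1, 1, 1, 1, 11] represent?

Compute successive convergents:
a_0 = 11: 11/1
a_1 = 1: 12/1
a_2 = 1: 23/2
a_3 = 1: 35/3
a_4 = 1: 58/5
a_5 = 1: 93/8
a_6 = 11: 1081/93

1081/93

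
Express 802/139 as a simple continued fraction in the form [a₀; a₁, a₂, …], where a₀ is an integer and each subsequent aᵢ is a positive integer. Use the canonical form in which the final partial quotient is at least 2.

[5; 1, 3, 2, 1, 10]

Apply division with remainder until the remainder is 0:
802 = 5·139 + 107, so a_0 = 5
139 = 1·107 + 32, so a_1 = 1
107 = 3·32 + 11, so a_2 = 3
32 = 2·11 + 10, so a_3 = 2
11 = 1·10 + 1, so a_4 = 1
10 = 10·1 + 0, so a_5 = 10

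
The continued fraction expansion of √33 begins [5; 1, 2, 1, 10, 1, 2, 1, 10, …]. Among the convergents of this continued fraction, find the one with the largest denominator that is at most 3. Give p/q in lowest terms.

a_0 = 5: 5/1  (≤ bound)
a_1 = 1: 6/1  (≤ bound)
a_2 = 2: 17/3  (≤ bound)
a_3 = 1: 23/4  (> 3, stop)

17/3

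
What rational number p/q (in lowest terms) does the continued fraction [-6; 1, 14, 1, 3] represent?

Use the convergent recurrence hₖ = aₖ·hₖ₋₁ + hₖ₋₂ (and likewise for the denominators kₖ):
a_0 = -6: -6/1
a_1 = 1: -5/1
a_2 = 14: -76/15
a_3 = 1: -81/16
a_4 = 3: -319/63

-319/63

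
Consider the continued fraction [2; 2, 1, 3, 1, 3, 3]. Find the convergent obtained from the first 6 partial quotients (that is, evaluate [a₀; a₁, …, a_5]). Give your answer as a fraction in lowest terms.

Work from the innermost term outward:
Start with 3.
1 + 1/(3/1) = 1 + 1/3 = 4/3
3 + 1/(4/3) = 3 + 3/4 = 15/4
1 + 1/(15/4) = 1 + 4/15 = 19/15
2 + 1/(19/15) = 2 + 15/19 = 53/19
2 + 1/(53/19) = 2 + 19/53 = 125/53

125/53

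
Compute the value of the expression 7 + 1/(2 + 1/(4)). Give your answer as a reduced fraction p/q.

Compute successive convergents:
a_0 = 7: 7/1
a_1 = 2: 15/2
a_2 = 4: 67/9

67/9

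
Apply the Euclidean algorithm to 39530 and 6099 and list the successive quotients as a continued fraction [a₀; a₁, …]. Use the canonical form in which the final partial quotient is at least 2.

Repeatedly divide and take the remainder:
⌊39530/6099⌋ = 6, remainder 2936
⌊6099/2936⌋ = 2, remainder 227
⌊2936/227⌋ = 12, remainder 212
⌊227/212⌋ = 1, remainder 15
⌊212/15⌋ = 14, remainder 2
⌊15/2⌋ = 7, remainder 1
⌊2/1⌋ = 2, remainder 0

[6; 2, 12, 1, 14, 7, 2]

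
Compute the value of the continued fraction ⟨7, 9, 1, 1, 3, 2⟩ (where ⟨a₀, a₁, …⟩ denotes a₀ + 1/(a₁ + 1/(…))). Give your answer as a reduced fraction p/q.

a_0 = 7: 7/1
a_1 = 9: 64/9
a_2 = 1: 71/10
a_3 = 1: 135/19
a_4 = 3: 476/67
a_5 = 2: 1087/153

1087/153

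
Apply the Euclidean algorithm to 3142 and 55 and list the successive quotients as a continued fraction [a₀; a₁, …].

[57; 7, 1, 6]

Apply division with remainder until the remainder is 0:
⌊3142/55⌋ = 57, remainder 7
⌊55/7⌋ = 7, remainder 6
⌊7/6⌋ = 1, remainder 1
⌊6/1⌋ = 6, remainder 0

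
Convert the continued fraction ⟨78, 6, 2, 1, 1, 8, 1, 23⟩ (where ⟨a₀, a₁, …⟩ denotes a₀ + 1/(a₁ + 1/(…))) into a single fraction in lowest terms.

a_0 = 78: 78/1
a_1 = 6: 469/6
a_2 = 2: 1016/13
a_3 = 1: 1485/19
a_4 = 1: 2501/32
a_5 = 8: 21493/275
a_6 = 1: 23994/307
a_7 = 23: 573355/7336

573355/7336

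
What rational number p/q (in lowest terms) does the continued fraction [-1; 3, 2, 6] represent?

-32/45

Work from the innermost term outward:
Start with 6.
2 + 1/(6/1) = 2 + 1/6 = 13/6
3 + 1/(13/6) = 3 + 6/13 = 45/13
-1 + 1/(45/13) = -1 + 13/45 = -32/45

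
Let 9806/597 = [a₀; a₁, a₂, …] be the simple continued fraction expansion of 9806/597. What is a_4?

Run the Euclidean algorithm, recording each quotient:
9806 = 16·597 + 254, so a_0 = 16
597 = 2·254 + 89, so a_1 = 2
254 = 2·89 + 76, so a_2 = 2
89 = 1·76 + 13, so a_3 = 1
76 = 5·13 + 11, so a_4 = 5

5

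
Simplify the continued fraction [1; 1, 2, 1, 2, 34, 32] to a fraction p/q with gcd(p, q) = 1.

20915/12107

Start with 32.
34 + 1/(32/1) = 34 + 1/32 = 1089/32
2 + 1/(1089/32) = 2 + 32/1089 = 2210/1089
1 + 1/(2210/1089) = 1 + 1089/2210 = 3299/2210
2 + 1/(3299/2210) = 2 + 2210/3299 = 8808/3299
1 + 1/(8808/3299) = 1 + 3299/8808 = 12107/8808
1 + 1/(12107/8808) = 1 + 8808/12107 = 20915/12107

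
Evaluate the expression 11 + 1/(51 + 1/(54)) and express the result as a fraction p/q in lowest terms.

30359/2755

Collapse the nested fraction from the inside out:
Start with 54.
51 + 1/(54/1) = 51 + 1/54 = 2755/54
11 + 1/(2755/54) = 11 + 54/2755 = 30359/2755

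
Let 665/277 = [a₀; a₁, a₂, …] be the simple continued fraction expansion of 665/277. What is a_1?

665 ÷ 277 → quotient 2, remainder 111
277 ÷ 111 → quotient 2, remainder 55

2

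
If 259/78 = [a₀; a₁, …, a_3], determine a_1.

3

⌊259/78⌋ = 3, remainder 25
⌊78/25⌋ = 3, remainder 3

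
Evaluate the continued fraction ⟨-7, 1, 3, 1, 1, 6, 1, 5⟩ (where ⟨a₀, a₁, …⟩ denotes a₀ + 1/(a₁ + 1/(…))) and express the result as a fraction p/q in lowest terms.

a_0 = -7: -7/1
a_1 = 1: -6/1
a_2 = 3: -25/4
a_3 = 1: -31/5
a_4 = 1: -56/9
a_5 = 6: -367/59
a_6 = 1: -423/68
a_7 = 5: -2482/399

-2482/399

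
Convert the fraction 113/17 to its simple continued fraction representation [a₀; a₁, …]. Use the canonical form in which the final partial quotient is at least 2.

⌊113/17⌋ = 6, remainder 11
⌊17/11⌋ = 1, remainder 6
⌊11/6⌋ = 1, remainder 5
⌊6/5⌋ = 1, remainder 1
⌊5/1⌋ = 5, remainder 0

[6; 1, 1, 1, 5]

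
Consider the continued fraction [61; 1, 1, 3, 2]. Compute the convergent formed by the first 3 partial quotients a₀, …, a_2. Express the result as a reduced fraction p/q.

123/2

a_0 = 61: 61/1
a_1 = 1: 62/1
a_2 = 1: 123/2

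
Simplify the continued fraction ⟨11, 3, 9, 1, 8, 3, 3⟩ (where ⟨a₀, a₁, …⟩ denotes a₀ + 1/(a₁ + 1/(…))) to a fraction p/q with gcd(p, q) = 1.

32303/2853

Compute successive convergents:
a_0 = 11: 11/1
a_1 = 3: 34/3
a_2 = 9: 317/28
a_3 = 1: 351/31
a_4 = 8: 3125/276
a_5 = 3: 9726/859
a_6 = 3: 32303/2853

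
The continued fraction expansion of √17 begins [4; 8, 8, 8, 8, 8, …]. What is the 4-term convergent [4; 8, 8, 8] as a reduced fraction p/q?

a_0 = 4: 4/1
a_1 = 8: 33/8
a_2 = 8: 268/65
a_3 = 8: 2177/528

2177/528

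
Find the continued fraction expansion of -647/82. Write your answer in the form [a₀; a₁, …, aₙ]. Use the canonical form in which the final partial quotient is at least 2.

Repeatedly divide and take the remainder:
-647 = -8·82 + 9, so a_0 = -8
82 = 9·9 + 1, so a_1 = 9
9 = 9·1 + 0, so a_2 = 9

[-8; 9, 9]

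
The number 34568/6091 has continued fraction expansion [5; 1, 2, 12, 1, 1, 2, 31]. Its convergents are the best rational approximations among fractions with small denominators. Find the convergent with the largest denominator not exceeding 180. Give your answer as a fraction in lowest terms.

437/77

a_0 = 5: 5/1  (≤ bound)
a_1 = 1: 6/1  (≤ bound)
a_2 = 2: 17/3  (≤ bound)
a_3 = 12: 210/37  (≤ bound)
a_4 = 1: 227/40  (≤ bound)
a_5 = 1: 437/77  (≤ bound)
a_6 = 2: 1101/194  (> 180, stop)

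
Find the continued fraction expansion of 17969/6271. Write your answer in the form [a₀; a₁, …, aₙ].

[2; 1, 6, 2, 3, 13, 9]

⌊17969/6271⌋ = 2, remainder 5427
⌊6271/5427⌋ = 1, remainder 844
⌊5427/844⌋ = 6, remainder 363
⌊844/363⌋ = 2, remainder 118
⌊363/118⌋ = 3, remainder 9
⌊118/9⌋ = 13, remainder 1
⌊9/1⌋ = 9, remainder 0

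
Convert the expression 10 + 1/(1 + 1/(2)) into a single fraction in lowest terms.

Compute successive convergents:
a_0 = 10: 10/1
a_1 = 1: 11/1
a_2 = 2: 32/3

32/3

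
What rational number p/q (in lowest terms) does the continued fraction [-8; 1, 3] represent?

Start with 3.
1 + 1/(3/1) = 1 + 1/3 = 4/3
-8 + 1/(4/3) = -8 + 3/4 = -29/4

-29/4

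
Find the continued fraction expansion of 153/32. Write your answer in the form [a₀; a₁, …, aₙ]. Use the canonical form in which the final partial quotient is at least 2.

[4; 1, 3, 1, 1, 3]

153 ÷ 32 → quotient 4, remainder 25
32 ÷ 25 → quotient 1, remainder 7
25 ÷ 7 → quotient 3, remainder 4
7 ÷ 4 → quotient 1, remainder 3
4 ÷ 3 → quotient 1, remainder 1
3 ÷ 1 → quotient 3, remainder 0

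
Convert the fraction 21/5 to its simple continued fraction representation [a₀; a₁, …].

[4; 5]

Apply division with remainder until the remainder is 0:
21 ÷ 5 → quotient 4, remainder 1
5 ÷ 1 → quotient 5, remainder 0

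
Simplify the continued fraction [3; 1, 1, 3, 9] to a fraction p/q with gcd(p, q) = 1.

a_0 = 3: 3/1
a_1 = 1: 4/1
a_2 = 1: 7/2
a_3 = 3: 25/7
a_4 = 9: 232/65

232/65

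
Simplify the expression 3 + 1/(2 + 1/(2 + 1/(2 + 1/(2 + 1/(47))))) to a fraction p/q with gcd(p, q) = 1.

Compute successive convergents:
a_0 = 3: 3/1
a_1 = 2: 7/2
a_2 = 2: 17/5
a_3 = 2: 41/12
a_4 = 2: 99/29
a_5 = 47: 4694/1375

4694/1375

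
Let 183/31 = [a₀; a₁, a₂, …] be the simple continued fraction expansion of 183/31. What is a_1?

Repeatedly divide and take the remainder:
⌊183/31⌋ = 5, remainder 28
⌊31/28⌋ = 1, remainder 3

1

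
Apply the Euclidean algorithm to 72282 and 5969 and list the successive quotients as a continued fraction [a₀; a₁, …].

Run the Euclidean algorithm, recording each quotient:
72282 ÷ 5969 → quotient 12, remainder 654
5969 ÷ 654 → quotient 9, remainder 83
654 ÷ 83 → quotient 7, remainder 73
83 ÷ 73 → quotient 1, remainder 10
73 ÷ 10 → quotient 7, remainder 3
10 ÷ 3 → quotient 3, remainder 1
3 ÷ 1 → quotient 3, remainder 0

[12; 9, 7, 1, 7, 3, 3]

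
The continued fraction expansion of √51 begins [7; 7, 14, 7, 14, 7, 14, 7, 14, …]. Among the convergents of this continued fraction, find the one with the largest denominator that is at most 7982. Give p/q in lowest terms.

a_0 = 7: 7/1  (≤ bound)
a_1 = 7: 50/7  (≤ bound)
a_2 = 14: 707/99  (≤ bound)
a_3 = 7: 4999/700  (≤ bound)
a_4 = 14: 70693/9899  (> 7982, stop)

4999/700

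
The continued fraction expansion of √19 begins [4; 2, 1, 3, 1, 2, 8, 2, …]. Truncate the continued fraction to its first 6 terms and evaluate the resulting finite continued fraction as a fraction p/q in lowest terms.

170/39

a_0 = 4: 4/1
a_1 = 2: 9/2
a_2 = 1: 13/3
a_3 = 3: 48/11
a_4 = 1: 61/14
a_5 = 2: 170/39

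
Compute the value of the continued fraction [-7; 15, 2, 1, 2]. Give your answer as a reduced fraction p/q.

-853/123

Collapse the nested fraction from the inside out:
Start with 2.
1 + 1/(2/1) = 1 + 1/2 = 3/2
2 + 1/(3/2) = 2 + 2/3 = 8/3
15 + 1/(8/3) = 15 + 3/8 = 123/8
-7 + 1/(123/8) = -7 + 8/123 = -853/123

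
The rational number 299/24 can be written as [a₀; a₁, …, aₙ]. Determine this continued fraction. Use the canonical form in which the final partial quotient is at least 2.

[12; 2, 5, 2]

⌊299/24⌋ = 12, remainder 11
⌊24/11⌋ = 2, remainder 2
⌊11/2⌋ = 5, remainder 1
⌊2/1⌋ = 2, remainder 0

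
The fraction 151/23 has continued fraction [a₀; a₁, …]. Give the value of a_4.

151 = 6·23 + 13, so a_0 = 6
23 = 1·13 + 10, so a_1 = 1
13 = 1·10 + 3, so a_2 = 1
10 = 3·3 + 1, so a_3 = 3
3 = 3·1 + 0, so a_4 = 3

3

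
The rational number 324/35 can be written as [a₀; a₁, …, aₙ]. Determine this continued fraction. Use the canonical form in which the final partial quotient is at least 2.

⌊324/35⌋ = 9, remainder 9
⌊35/9⌋ = 3, remainder 8
⌊9/8⌋ = 1, remainder 1
⌊8/1⌋ = 8, remainder 0

[9; 3, 1, 8]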